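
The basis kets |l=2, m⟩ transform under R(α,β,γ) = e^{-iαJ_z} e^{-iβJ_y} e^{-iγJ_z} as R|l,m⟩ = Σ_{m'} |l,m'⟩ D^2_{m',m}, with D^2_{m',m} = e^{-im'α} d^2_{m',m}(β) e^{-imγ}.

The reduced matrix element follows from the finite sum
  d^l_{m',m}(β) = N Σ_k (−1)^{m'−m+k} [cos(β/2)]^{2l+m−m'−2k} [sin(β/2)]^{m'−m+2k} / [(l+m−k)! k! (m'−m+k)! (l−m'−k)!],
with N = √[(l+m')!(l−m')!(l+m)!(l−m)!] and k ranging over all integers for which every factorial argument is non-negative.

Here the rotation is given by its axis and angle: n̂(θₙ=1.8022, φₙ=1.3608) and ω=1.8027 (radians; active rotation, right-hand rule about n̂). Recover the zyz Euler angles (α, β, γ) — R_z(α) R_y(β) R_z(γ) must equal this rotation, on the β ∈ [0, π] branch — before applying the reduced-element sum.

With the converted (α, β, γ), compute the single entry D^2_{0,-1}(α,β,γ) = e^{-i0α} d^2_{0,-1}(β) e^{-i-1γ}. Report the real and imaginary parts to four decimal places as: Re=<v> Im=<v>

Axis–angle → zyz. n̂ = (sinθₙcosφₙ, sinθₙsinφₙ, cosθₙ) = (+0.202900, +0.951963, -0.229344), ω = 1.8027.
R = I cosω + sinω [n̂]ₓ + (1−cosω) n̂n̂ᵀ gives
  R = [-0.179200, +0.460750, +0.869250; +0.014341, +0.884682, -0.465974; -0.983708, -0.071037, -0.165143]
β = atan2(√(R₁₃²+R₂₃²), R₃₃) = 1.736700; α = atan2(R₂₃, R₁₃) mod 2π = 5.791105; γ = atan2(R₃₂, −R₃₁) mod 2π = 6.211097
Split into d^2_{0,-1}(β=1.7367) × two z-phases.
c=cos(1.736700/2)=0.646087, s=sin(1.736700/2)=0.763264; N=√[2·2·1·6]=4.898979
Admissible k: 0..1 (factorial args all ≥0)
  k=0: (−1)^1·4.8990/(2)·0.6461^3·0.7633^1 = -0.504224
  k=1: (−1)^2·4.8990/(2)·0.6461^1·0.7633^3 = +0.703705
d^2_{0,-1}(1.7367) = -0.504224 +0.703705 = +0.199481
Attach z-rotation phases: D = e^{-i(0)(5.7911)}·(+0.199481)·e^{-i(-1)(6.2111)} = +0.198963-0.014368i

Re=0.1990 Im=-0.0144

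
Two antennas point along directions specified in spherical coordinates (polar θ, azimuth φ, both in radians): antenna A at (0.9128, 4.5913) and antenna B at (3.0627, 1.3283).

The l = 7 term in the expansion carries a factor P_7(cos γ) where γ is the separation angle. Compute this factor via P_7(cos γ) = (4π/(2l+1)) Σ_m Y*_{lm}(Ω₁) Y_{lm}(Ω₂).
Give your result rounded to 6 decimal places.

Expand P_7 via completeness: Σ_{m} conj(Y_{7,m}) at Ω₁ times Y_{7,m} at Ω₂ —
  m=-7: Y*=(0.072774, 0.064237)  Y=(-0.000000, -0.000000)  product (-0.000000, -0.000000)
  m=-6: Y*=(-0.209831, 0.186475)  Y=(0.000000, 0.000000)  product (-0.000000, -0.000000)
  m=-5: Y*=(-0.250062, -0.361277)  Y=(0.000012, -0.000005)  product (-0.000005, -0.000003)
  m=-4: Y*=(0.289765, -0.152462)  Y=(-0.000158, -0.000231)  product (-0.000081, -0.000043)
  m=-3: Y*=(-0.032769, -0.086202)  Y=(-0.002832, 0.003181)  product (0.000367, 0.000140)
  m=-2: Y*=(0.356906, -0.088165)  Y=(0.040206, 0.021188)  product (0.016218, 0.004017)
  m=-1: Y*=(0.007964, 0.065447)  Y=(0.074156, -0.299785)  product (0.020211, 0.002466)
  m=+0: Y*=(0.347391, -0.000000)  Y=(-0.999377, 0.000000)  product (-0.347174, 0.000000)
  m=+1: Y*=(-0.007964, 0.065447)  Y=(-0.074156, -0.299785)  product (0.020211, -0.002466)
  m=+2: Y*=(0.356906, 0.088165)  Y=(0.040206, -0.021188)  product (0.016218, -0.004017)
  m=+3: Y*=(0.032769, -0.086202)  Y=(0.002832, 0.003181)  product (0.000367, -0.000140)
  m=+4: Y*=(0.289765, 0.152462)  Y=(-0.000158, 0.000231)  product (-0.000081, 0.000043)
  m=+5: Y*=(0.250062, -0.361277)  Y=(-0.000012, -0.000005)  product (-0.000005, 0.000003)
  m=+6: Y*=(-0.209831, -0.186475)  Y=(0.000000, -0.000000)  product (-0.000000, 0.000000)
  m=+7: Y*=(-0.072774, 0.064237)  Y=(0.000000, -0.000000)  product (-0.000000, 0.000000)
Σ over m = (-0.273756, -0.000000); ×(4π/15) → (-0.229341, -0.000000). Real part: -0.229341

-0.229341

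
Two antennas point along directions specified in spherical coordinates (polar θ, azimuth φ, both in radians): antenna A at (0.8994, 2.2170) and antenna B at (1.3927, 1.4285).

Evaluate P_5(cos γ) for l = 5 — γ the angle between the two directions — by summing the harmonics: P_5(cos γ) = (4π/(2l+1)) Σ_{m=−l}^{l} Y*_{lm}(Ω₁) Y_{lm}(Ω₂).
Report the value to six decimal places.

Term-by-term m-sum for l=5 (normalisation 4π/11 = 1.142397):
  term(m=-5) = (-0.040737, -0.042020)   from Y*(Ω₁)=(0.012196, -0.136014), Y(Ω₂)=(0.279837, -0.324596)
  term(m=-4) = (-0.083695, -0.001038)   from Y*(Ω₁)=(-0.291287, 0.181317), Y(Ω₂)=(0.205489, 0.131476)
  term(m=-3) = (0.069620, -0.068336)   from Y*(Ω₁)=(0.384680, 0.148237), Y(Ω₂)=(0.097977, -0.215399)
  term(m=-2) = (0.000170, -0.027402)   from Y*(Ω₁)=(-0.028586, -0.100016), Y(Ω₂)=(0.252839, 0.073964)
  term(m=-1) = (-0.041229, -0.041486)   from Y*(Ω₁)=(0.192208, -0.254839), Y(Ω₂)=(0.025986, -0.181384)
  term(m=+0) = (-0.051470, -0.000000)   from Y*(Ω₁)=(-0.193099, -0.000000), Y(Ω₂)=(0.266546, 0.000000)
  term(m=+1) = (-0.041229, 0.041486)   from Y*(Ω₁)=(-0.192208, -0.254839), Y(Ω₂)=(-0.025986, -0.181384)
  term(m=+2) = (0.000170, 0.027402)   from Y*(Ω₁)=(-0.028586, 0.100016), Y(Ω₂)=(0.252839, -0.073964)
  term(m=+3) = (0.069620, 0.068336)   from Y*(Ω₁)=(-0.384680, 0.148237), Y(Ω₂)=(-0.097977, -0.215399)
  term(m=+4) = (-0.083695, 0.001038)   from Y*(Ω₁)=(-0.291287, -0.181317), Y(Ω₂)=(0.205489, -0.131476)
  term(m=+5) = (-0.040737, 0.042020)   from Y*(Ω₁)=(-0.012196, -0.136014), Y(Ω₂)=(-0.279837, -0.324596)
Σ over m = (-0.243212, 0.000000); ×(4π/11) → (-0.277845, 0.000000). Real part: -0.277845

-0.277845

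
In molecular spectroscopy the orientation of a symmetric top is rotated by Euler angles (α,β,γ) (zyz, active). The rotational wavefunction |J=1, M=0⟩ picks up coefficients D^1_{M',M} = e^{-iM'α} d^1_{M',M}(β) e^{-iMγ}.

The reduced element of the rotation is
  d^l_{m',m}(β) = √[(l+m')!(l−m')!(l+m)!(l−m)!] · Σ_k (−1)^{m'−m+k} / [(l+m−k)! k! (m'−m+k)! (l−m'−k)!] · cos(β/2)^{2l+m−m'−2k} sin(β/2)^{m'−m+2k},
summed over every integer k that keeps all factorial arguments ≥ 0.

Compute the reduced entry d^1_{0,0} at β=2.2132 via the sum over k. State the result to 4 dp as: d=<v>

d^1_{0,0}(β=2.2132) via the finite sum:
With c≡cos(β/2)=0.447704 and s≡sin(β/2)=0.894182, N=[1·1·1·1]^{1/2}=1.000000
The bounds max(0,m−m')=0 and min(l+m,l−m')=1 give 2 terms
  k=0: (−1)^0·1.0000/(1)·0.4477^2·0.8942^0 = +0.200439
  k=1: (−1)^1·1.0000/(1)·0.4477^0·0.8942^2 = -0.799561
d^1_{0,0}(2.2132) = +0.200439 -0.799561 = -0.599122

d=-0.5991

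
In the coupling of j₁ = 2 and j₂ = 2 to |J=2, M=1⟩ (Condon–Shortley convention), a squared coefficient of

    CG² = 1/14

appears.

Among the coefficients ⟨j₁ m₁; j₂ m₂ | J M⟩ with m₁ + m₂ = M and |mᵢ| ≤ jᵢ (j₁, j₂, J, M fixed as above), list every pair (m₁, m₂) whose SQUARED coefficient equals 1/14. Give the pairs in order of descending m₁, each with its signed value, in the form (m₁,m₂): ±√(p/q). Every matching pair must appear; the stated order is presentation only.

Admissible pairs with m₁+m₂ = M = 1: (-1,2), (0,1), (1,0), (2,-1)
  (m₁,m₂)=(2,-1): CG² = 3/7, CG = +√(3/7)
  (m₁,m₂)=(1,0): CG² = 1/14, CG = −√(1/14)   ← matches the target
  (m₁,m₂)=(0,1): CG² = 1/14, CG = −√(1/14)   ← matches the target
  (m₁,m₂)=(-1,2): CG² = 3/7, CG = +√(3/7)
Pairs with CG² = 1/14: (1,0): −√(1/14); (0,1): −√(1/14)

(1,0): −√(1/14); (0,1): −√(1/14)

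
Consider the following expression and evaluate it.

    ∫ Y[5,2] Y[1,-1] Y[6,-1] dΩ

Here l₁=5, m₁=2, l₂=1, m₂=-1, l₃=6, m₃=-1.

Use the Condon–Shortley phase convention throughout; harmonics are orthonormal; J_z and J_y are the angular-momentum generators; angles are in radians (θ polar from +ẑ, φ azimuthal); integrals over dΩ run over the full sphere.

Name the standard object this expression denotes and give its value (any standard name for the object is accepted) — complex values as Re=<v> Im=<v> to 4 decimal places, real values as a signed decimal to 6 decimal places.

This is a Gaunt coefficient — the integral of a triple product of spherical harmonics over the sphere.
Rules hold: Σm=0, L=12 even, 4≤6≤6.
N = 11·3·13 = 429
Δ = 0!·10!·2!/13! = 1/858
Racah Σ t=0..0: t=0:+1/14400 = 1/14400
⇒ 3j(5 1 6; 0 0 0)² = 6/143, sgn +1
Racah Σ t=0..0: t=0:+1/60480 = 1/60480
⇒ 3j(5 1 6; 2 -1 -1)² = 5/429, sgn -1
4πI² = N·(3j₀)²·(3jₘ)² = 30/143
I = -1·√(0.20979/4π) = -0.12920749

Gaunt coefficient, -0.129207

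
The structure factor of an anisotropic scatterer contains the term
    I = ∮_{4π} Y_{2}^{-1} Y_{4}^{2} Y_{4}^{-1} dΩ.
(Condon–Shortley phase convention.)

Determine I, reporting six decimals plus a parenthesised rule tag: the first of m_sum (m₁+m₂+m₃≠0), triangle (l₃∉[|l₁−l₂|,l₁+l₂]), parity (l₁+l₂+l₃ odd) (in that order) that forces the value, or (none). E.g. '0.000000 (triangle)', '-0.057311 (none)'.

Checks pass: Σm=0; 10 even; l₃=4∈[2,6].
(2·2+1)(2·4+1)(2·4+1) = 405
Δ: 2! 2! 6! / 11! → 1/13860
sum: t=0:+1/192 t=1:−1/36 t=2:+1/192 = -5/288
3j²(2 4 4; 0 0 0) = Δ·Π!·Σ² = 20/693  (sign -1)
sum: t=1:−1/240 t=2:+1/96 = 1/160
3j²(2 4 4; -1 2 -1) = Δ·Π!·Σ² = 27/1540  (sign -1)
combine: 4πI² = 405·20/693·27/1540 = 1215/5929
take √, sign +1: I = 0.12770047
No selection rule forces the value: the integral is nonzero (none).

0.127700 (none)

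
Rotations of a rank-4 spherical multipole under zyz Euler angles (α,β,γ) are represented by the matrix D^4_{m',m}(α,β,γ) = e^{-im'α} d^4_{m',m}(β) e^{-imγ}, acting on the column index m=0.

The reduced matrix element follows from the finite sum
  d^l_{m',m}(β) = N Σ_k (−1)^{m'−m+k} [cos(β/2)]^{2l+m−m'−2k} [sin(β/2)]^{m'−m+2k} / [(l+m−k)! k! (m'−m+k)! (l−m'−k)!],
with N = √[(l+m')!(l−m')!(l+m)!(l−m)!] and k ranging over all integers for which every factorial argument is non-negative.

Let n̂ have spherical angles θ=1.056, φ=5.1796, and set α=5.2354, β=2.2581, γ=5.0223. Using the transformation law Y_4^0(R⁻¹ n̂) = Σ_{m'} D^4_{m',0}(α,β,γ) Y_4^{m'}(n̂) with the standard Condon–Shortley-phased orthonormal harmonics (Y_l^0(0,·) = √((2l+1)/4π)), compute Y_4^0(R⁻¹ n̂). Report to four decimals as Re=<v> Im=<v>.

Need the full column D^4_{m',0} for m'=−4..4 at α=5.2354, β=2.2581, γ=5.0223.
cos(β/2)=0.427519, sin(β/2)=0.904006
d^4_{-4,0}: single k=4 term ⇒ +0.186662;  D = -0.092951+0.161873i
d^4_{-3,0}: k∈[3..4] ⇒ +0.124840 -0.558197 = -0.433357;  D = +0.433356-0.000764i
d^4_{-2,0}: k∈[2..4] ⇒ +0.047336 -0.564413 +0.946370 = +0.429293;  D = -0.215084-0.371526i
d^4_{-1,0}: k∈[1..4] ⇒ +0.010553 -0.283111 +1.265871 -0.943346 = +0.049967;  D = +0.024958-0.043288i
d^4_{0,0}: k∈[0..4] ⇒ +0.001116 -0.079835 +0.803174 -1.596098 +0.446038 = -0.425605;  D = -0.425605+0.000000i
d^4_{1,0}: k∈[0..3] ⇒ -0.010553 +0.283111 -1.265871 +0.943346 = -0.049967;  D = -0.024958-0.043288i
d^4_{2,0}: k∈[0..2] ⇒ +0.047336 -0.564413 +0.946370 = +0.429293;  D = -0.215084+0.371526i
d^4_{3,0}: k∈[0..1] ⇒ -0.124840 +0.558197 = +0.433357;  D = -0.433356-0.000764i
d^4_{4,0}: single k=0 term ⇒ +0.186662;  D = -0.092951-0.161873i
Y_4^{m'}(θ=1.056,φ=5.1796) and Σ D·Y over m':
  (-0.0930+0.1619i)·(-0.0746-0.2428i)  (+0.4334-0.0008i)·(-0.4006-0.0684i)  (-0.2151-0.3715i)·(-0.1050+0.1420i)  (+0.0250-0.0433i)·(-0.1190-0.2359i)  (-0.4256+0.0000i)·(-0.2344+0.0000i)  (-0.0250-0.0433i)·(+0.1190-0.2359i)  (-0.2151+0.3715i)·(-0.1050-0.1420i)  (-0.4334-0.0008i)·(+0.4006-0.0684i)  (-0.0930-0.1619i)·(-0.0746+0.2428i)
Y_4^0(R⁻¹ n̂) = -0.030718+0.000000i

Re=-0.0307 Im=0.0000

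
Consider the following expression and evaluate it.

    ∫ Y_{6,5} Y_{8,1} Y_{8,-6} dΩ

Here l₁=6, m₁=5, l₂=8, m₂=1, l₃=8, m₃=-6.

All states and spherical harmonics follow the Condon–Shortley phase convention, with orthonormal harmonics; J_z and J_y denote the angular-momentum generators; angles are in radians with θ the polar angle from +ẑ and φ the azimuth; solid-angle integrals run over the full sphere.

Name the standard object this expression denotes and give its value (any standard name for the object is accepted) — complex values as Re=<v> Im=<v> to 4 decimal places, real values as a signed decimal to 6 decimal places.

Gaunt coefficient, +0.146422

This is a Gaunt coefficient — the integral of a triple product of spherical harmonics over the sphere.
m-sum 0 ✓  L=22 even ✓  2≤8≤14 ✓
Π(2lᵢ+1) = 13×17×17 = 3757
triangle coeff Δ(6,8,8) = 1/13742520792
Σ_t [0,6]: t=0:+1/41803776000 t=1:−1/435456000 t=2:+1/39813120 t=3:−1/18662400 t=4:+1/39813120 t=5:−1/435456000 t=6:+1/41803776000 = -11/1393459200
(3j)²=600/96577 [(6 8 8; 0 0 0)], sign=-1
Σ_t [0,1]: t=0:+1/31352832000 t=1:−1/6967296000 = -1/8957952000
(3j)²=343/29716 [(6 8 8; 5 1 -6)], sign=-1
⇒ 4πI² = 51450/190969
I = (+1)√(51450/190969/(4π)) = 0.14642200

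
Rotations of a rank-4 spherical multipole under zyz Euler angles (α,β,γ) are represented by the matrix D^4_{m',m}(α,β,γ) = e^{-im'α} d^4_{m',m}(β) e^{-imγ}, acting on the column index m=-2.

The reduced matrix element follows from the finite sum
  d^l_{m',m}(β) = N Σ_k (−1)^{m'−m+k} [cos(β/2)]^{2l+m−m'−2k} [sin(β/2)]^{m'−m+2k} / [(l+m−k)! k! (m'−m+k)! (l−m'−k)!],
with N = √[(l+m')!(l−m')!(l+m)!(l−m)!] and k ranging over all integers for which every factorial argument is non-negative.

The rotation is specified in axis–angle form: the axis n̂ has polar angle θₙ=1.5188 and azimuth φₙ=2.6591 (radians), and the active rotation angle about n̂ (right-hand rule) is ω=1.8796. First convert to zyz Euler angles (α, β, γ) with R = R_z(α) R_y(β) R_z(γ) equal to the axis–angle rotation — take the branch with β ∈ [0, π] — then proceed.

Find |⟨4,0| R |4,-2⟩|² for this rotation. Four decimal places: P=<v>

P=0.0175

Axis–angle → zyz. n̂ = (sinθₙcosφₙ, sinθₙsinφₙ, cosθₙ) = (-0.884644, +0.463362, +0.051973), ω = 1.8796.
R = I cosω + sinω [n̂]ₓ + (1−cosω) n̂n̂ᵀ gives
  R = [+0.716521, -0.584004, +0.381493; -0.484975, -0.023962, +0.874200; -0.501395, -0.811397, -0.300397]
β = atan2(√(R₁₃²+R₂₃²), R₃₃) = 1.875905; α = atan2(R₂₃, R₁₃) mod 2π = 1.159317; γ = atan2(R₃₂, −R₃₁) mod 2π = 5.265895
First d^4_{0,-2}(β=1.8759), then the phase factors e^{-i(0)α} and e^{-i(-2)γ}:
c=cos(1.875905/2)=0.591440, s=sin(1.875905/2)=0.806349; N=√[24·24·2·720]=910.735966
k∈{0,1,2} keeps every argument non-negative
  k=0: (−1)^2·910.7360/(96)·0.5914^6·0.8063^2 = +0.264017
  k=1: (−1)^3·910.7360/(36)·0.5914^4·0.8063^4 = -1.308655
  k=2: (−1)^4·910.7360/(96)·0.5914^2·0.8063^6 = +0.912181
d^4_{0,-2}(1.8759) = +0.264017 -1.308655 +0.912181 = -0.132457
|D^4_{0,-2}|² = |d^4_{0,-2}(β)|² = (-0.132457)² = 0.017545 (the z-rotation phases have unit modulus)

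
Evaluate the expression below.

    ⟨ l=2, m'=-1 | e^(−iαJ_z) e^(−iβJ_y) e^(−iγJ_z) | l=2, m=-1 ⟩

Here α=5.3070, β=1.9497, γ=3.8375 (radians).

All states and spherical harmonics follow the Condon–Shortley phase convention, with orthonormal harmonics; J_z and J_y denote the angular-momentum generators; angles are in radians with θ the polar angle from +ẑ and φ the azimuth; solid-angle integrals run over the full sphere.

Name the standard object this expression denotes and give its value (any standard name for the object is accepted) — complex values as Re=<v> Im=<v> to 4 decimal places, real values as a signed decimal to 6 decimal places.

Wigner D-matrix element, Re=0.5267 Im=-0.1516

This is a Wigner D-matrix element — the rotation-matrix element ⟨l m'| R(α,β,γ) |l m⟩ in the angular-momentum basis.
First d^2_{-1,-1}(β=1.9497), then the phase factors e^{-i(-1)α} and e^{-i(-1)γ}:
c=cos(1.949700/2)=0.561292, s=sin(1.949700/2)=0.827618; N=√[1·6·1·6]=6.000000
Admissible k: 0..1 (factorial args all ≥0)
  k=0: (−1)^0·6.0000/(6)·0.5613^4·0.8276^0 = +0.099256
  k=1: (−1)^1·6.0000/(2)·0.5613^2·0.8276^2 = -0.647379
d^2_{-1,-1}(1.9497) = +0.099256 -0.647379 = -0.548123
Phases: e^{-i·(-1)·5.3070}=+0.560187-0.828366i, e^{-i·(-1)·3.8375}=-0.767472-0.641082i ⇒ D=+0.526735-0.151623i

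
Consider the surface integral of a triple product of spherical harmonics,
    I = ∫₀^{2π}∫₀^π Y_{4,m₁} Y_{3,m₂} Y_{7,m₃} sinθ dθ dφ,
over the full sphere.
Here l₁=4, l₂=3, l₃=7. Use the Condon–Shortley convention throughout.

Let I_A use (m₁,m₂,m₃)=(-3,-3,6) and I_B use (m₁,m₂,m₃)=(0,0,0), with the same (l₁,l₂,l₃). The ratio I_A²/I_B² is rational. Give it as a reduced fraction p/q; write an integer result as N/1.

1716/1225

Same 4,3,7: normalisation and zero-m 3j drop out of the ratio.
A: Δ: 0! 8! 6! / 15! → 1/45045; sum: t=0:+1/3628800 = 1/3628800; 3j²(4 3 7; -3 -3 6) = Δ·Π!·Σ² = 4/105  (sign -1)
B: Δ: 0! 8! 6! / 15! → 1/45045; sum: t=0:+1/20736 = 1/20736; 3j²(4 3 7; 0 0 0) = Δ·Π!·Σ² = 35/1287  (sign -1)
I_A²/I_B² = (4/105)/(35/1287) = 1716/1225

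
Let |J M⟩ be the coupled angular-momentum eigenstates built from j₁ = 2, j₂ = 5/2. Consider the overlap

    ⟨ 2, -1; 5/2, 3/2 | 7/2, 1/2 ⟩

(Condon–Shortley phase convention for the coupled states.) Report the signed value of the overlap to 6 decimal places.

-0.619780

triangle: 1!×3!×4!/9! = 144/362880
(j±m)!: 1!×3!×4!×1!×4!×3! = 20736
prefactor² = (2J+1)×Δ×N² = 2304/35
  k=0: +1/(0!×1!×3!×4!×0!×0!) = 1/144
  k=1: −1/(1!×0!×2!×3!×1!×1!) = -1/12
Σ = -11/144  ⇒  CG² = 2304/35×(-11/144)² = 121/315
CG = −√(121/315) = -0.619780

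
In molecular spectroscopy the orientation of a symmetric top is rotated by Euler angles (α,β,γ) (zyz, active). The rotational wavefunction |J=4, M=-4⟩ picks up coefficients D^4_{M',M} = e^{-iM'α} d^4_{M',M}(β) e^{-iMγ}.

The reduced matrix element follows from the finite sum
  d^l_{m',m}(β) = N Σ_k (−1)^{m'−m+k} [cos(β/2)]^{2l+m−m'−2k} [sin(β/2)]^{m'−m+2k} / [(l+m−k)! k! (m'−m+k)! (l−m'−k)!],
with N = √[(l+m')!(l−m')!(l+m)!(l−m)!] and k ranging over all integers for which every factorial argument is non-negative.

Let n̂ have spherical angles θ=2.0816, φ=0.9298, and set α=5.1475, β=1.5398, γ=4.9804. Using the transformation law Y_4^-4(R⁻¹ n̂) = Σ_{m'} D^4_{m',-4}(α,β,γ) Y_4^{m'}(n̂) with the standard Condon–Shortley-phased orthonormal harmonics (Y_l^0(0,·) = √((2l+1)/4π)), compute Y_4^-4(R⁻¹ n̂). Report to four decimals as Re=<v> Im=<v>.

Need the full column D^4_{m',-4} for m'=−4..4 at α=5.1475, β=1.5398, γ=4.9804.
cos(β/2)=0.717980, sin(β/2)=0.696063
d^4_{-4,-4}: single k=0 term ⇒ +0.070616;  D = -0.066826+0.022823i
d^4_{-3,-4}: single k=0 term ⇒ -0.193634;  D = +0.133989+0.139789i
d^4_{-2,-4}: single k=0 term ⇒ +0.351198;  D = +0.127480-0.327244i
d^4_{-1,-4}: single k=0 term ⇒ -0.481508;  D = -0.480533+0.030623i
d^4_{0,-4}: single k=0 term ⇒ +0.521909;  D = +0.249645+0.458330i
d^4_{1,-4}: single k=0 term ⇒ -0.452560;  D = +0.269152-0.363823i
d^4_{2,-4}: single k=0 term ⇒ +0.310239;  D = -0.303942-0.062189i
d^4_{3,-4}: single k=0 term ⇒ -0.160768;  D = +0.037166+0.156413i
d^4_{4,-4}: single k=0 term ⇒ +0.055105;  D = +0.043247-0.034150i
Y_4^{m'}(θ=2.0816,φ=0.9298) and Σ D·Y over m':
  (-0.0668+0.0228i)·(-0.2147+0.1399i)  (+0.1340+0.1398i)·(+0.3813+0.1401i)  (+0.1275-0.3272i)·(-0.0488-0.1642i)  (-0.4805+0.0306i)·(+0.1601-0.2146i)  (+0.2496+0.4583i)·(-0.2296+0.0000i)  (+0.2692-0.3638i)·(-0.1601-0.2146i)  (-0.3039-0.0622i)·(-0.0488+0.1642i)  (+0.0372+0.1564i)·(-0.3813+0.1401i)  (+0.0432-0.0342i)·(-0.2147-0.1399i)
Y_4^-4(R⁻¹ n̂) = -0.291274-0.043916i

Re=-0.2913 Im=-0.0439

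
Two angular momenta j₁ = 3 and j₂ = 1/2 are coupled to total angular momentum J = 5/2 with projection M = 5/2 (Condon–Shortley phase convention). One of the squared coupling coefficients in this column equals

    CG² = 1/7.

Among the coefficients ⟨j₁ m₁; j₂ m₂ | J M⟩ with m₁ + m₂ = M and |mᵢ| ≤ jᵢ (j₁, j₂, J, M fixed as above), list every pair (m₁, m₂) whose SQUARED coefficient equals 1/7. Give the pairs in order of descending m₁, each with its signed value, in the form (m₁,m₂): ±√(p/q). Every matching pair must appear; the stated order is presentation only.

Admissible pairs with m₁+m₂ = M = 5/2: (2,1/2), (3,-1/2)
  (m₁,m₂)=(3,-1/2): CG² = 6/7, CG = +√(6/7)
  (m₁,m₂)=(2,1/2): CG² = 1/7, CG = −√(1/7)   ← matches the target
Pairs with CG² = 1/7: (2,1/2): −√(1/7)

(2,1/2): −√(1/7)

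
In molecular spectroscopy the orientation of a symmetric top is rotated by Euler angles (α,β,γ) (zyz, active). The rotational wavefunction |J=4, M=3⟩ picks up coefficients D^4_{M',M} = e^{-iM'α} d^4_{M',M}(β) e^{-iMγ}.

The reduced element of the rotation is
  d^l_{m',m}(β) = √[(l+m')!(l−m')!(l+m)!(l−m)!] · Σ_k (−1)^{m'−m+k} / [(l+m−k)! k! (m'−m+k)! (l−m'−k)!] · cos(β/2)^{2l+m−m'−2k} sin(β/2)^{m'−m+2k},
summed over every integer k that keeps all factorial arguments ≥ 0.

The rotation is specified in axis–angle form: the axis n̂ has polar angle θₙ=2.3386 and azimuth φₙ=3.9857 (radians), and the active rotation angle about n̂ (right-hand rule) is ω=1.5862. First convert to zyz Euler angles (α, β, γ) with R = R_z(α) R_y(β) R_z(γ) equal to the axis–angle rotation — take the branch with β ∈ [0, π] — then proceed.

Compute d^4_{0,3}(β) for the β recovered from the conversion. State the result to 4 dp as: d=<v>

d=0.4787

Axis–angle → zyz. n̂ = (sinθₙcosφₙ, sinθₙsinφₙ, cosθₙ) = (-0.477994, -0.537692, -0.694557), ω = 1.5862.
R = I cosω + sinω [n̂]ₓ + (1−cosω) n̂n̂ᵀ gives
  R = [+0.216594, +0.955447, -0.200521; -0.433502, +0.278163, +0.857147; +0.874736, -0.098727, +0.474437]
β = atan2(√(R₁₃²+R₂₃²), R₃₃) = 1.076472; α = atan2(R₂₃, R₁₃) mod 2π = 1.800604; γ = atan2(R₃₂, −R₃₁) mod 2π = 3.253982
d^4_{0,3}(β=1.0765) via the finite sum:
With c≡cos(β/2)=0.858614 and s≡sin(β/2)=0.512622, N=[24·24·5040·1]^{1/2}=1703.830978
Admissible k: 3..4 (factorial args all ≥0)
  k=3: (−1)^0·1703.8310/(144)·0.8586^5·0.5126^3 = +0.743784
  k=4: (−1)^1·1703.8310/(144)·0.8586^3·0.5126^5 = -0.265122
d^4_{0,3}(1.0765) = +0.743784 -0.265122 = +0.478662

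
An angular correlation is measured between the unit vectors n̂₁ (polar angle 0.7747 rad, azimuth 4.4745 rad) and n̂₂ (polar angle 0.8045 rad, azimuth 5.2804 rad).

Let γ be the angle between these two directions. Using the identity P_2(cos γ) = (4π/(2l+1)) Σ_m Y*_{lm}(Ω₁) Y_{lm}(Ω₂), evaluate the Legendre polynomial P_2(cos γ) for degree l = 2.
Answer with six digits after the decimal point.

0.569930

Summing Y*_{l m}(θ₁,φ₁)·Y_{l m}(θ₂,φ₂) over m ∈ [−2, 2]; prefactor 4π/(2·2+1) = 2.513274:
  m=-2: Y*=-0.168013+0.086570i  Y=-0.084458+0.181859i  product -0.001554-0.037866i
  m=-1: Y*=-0.091005-0.375310i  Y=+0.207647+0.325381i  product +0.103222-0.107543i
  m=+0: Y*=+0.167817-0.000000i  Y=+0.139627+0.000000i  product +0.023432+0.000000i
  m=+1: Y*=+0.091005-0.375310i  Y=-0.207647+0.325381i  product +0.103222+0.107543i
  m=+2: Y*=-0.168013-0.086570i  Y=-0.084458-0.181859i  product -0.001554+0.037866i
Σ over m = +0.226768+0.000000i; ×(4π/5) → +0.569930+0.000000i. Real part: 0.569930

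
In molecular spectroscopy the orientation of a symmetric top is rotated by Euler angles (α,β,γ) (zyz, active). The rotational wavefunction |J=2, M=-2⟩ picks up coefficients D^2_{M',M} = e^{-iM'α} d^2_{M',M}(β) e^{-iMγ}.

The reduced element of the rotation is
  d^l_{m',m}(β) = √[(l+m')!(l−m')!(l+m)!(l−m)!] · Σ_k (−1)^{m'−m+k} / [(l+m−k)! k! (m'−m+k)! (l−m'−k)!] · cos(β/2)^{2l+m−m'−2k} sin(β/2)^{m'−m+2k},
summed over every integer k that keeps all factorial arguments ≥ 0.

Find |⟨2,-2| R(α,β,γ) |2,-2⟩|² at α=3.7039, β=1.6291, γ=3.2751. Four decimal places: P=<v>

D^2_{-2,-2}(3.7039,1.6291,3.2751) = e^{-i·-2·3.7039}·d^2_{-2,-2}(1.6291)·e^{-i·-2·3.2751}. Compute d first:
Half-angle: c=0.686196, s=0.727417. N=√(1·24·1·24)=24.000000
The bounds max(0,m−m')=0 and min(l+m,l−m')=0 give 1 term
  k=0: (−1)^0·24.0000/(24)·0.6862^4·0.7274^0 = +0.221714
d^2_{-2,-2}(1.6291) = +0.221714
|D^2_{-2,-2}|² = |d^2_{-2,-2}(β)|² = (+0.221714)² = 0.049157 (the z-rotation phases have unit modulus)

P=0.0492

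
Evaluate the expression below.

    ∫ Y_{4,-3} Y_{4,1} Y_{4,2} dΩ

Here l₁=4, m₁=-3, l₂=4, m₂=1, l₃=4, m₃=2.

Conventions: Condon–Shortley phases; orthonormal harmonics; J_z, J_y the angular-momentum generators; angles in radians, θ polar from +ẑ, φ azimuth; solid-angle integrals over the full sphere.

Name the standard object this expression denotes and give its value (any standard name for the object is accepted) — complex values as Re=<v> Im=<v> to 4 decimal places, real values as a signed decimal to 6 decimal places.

This is a Gaunt coefficient — the integral of a triple product of spherical harmonics over the sphere.
m-sum 0 ✓  L=12 even ✓  0≤4≤8 ✓
Π(2lᵢ+1) = 9×9×9 = 729
triangle coeff Δ(4,4,4) = 1/450450
Σ_t [0,4]: t=0:+1/13824 t=1:−1/216 t=2:+1/64 t=3:−1/216 t=4:+1/13824 = 5/768
(3j)²=18/1001 [(4 4 4; 0 0 0)], sign=+1
Σ_t [3,4]: t=3:−1/576 t=4:+1/864 = -1/1728
(3j)²=5/1287 [(4 4 4; -3 1 2)], sign=-1
⇒ 4πI² = 7290/143143
I = (-1)√(7290/143143/(4π)) = -0.06366105

Gaunt coefficient, -0.063661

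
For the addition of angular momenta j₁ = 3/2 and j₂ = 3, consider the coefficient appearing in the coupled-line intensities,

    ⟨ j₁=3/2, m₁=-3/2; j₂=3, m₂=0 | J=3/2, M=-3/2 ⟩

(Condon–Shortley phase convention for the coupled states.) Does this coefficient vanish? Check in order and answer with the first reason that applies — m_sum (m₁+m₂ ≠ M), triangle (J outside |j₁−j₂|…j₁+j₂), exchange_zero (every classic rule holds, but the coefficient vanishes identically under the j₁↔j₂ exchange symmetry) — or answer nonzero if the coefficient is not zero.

m-sum: m₁+m₂ = -3/2+0 = -3/2, M = -3/2  ✓
triangle: |j₁−j₂| = 3/2 ≤ J = 3/2 ≤ j₁+j₂ = 9/2  ✓
exchange: j₁≠j₂ or m₁≠m₂ — the exchange symmetry imposes no constraint here
value check: CG = −√(1/35) = -0.169031 ≠ 0

nonzero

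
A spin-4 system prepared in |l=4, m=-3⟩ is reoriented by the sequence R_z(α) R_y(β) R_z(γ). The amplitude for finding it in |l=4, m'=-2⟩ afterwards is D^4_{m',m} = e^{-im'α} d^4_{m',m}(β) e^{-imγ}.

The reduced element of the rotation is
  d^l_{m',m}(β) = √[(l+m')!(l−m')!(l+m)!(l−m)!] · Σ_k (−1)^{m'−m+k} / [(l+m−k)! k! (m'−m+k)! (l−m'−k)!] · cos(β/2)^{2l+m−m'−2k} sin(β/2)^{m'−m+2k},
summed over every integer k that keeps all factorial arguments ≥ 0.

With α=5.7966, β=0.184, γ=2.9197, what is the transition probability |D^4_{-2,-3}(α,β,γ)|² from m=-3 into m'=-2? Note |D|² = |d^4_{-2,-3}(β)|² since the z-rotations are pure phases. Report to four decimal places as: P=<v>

Split into d^4_{-2,-3}(β=0.1840) × two z-phases.
c=cos(0.184000/2)=0.995771, s=sin(0.184000/2)=0.091870; N=√[2·720·1·5040]=2693.993318
k∈{0,1} keeps every argument non-negative
  k=0: (−1)^1·2693.9933/(720)·0.9958^7·0.0919^1 = -0.333699
  k=1: (−1)^2·2693.9933/(240)·0.9958^5·0.0919^3 = +0.008521
d^4_{-2,-3}(0.1840) = -0.333699 +0.008521 = -0.325178
|D^4_{-2,-3}|² = |d^4_{-2,-3}(β)|² = (-0.325178)² = 0.105741 (the z-rotation phases have unit modulus)

P=0.1057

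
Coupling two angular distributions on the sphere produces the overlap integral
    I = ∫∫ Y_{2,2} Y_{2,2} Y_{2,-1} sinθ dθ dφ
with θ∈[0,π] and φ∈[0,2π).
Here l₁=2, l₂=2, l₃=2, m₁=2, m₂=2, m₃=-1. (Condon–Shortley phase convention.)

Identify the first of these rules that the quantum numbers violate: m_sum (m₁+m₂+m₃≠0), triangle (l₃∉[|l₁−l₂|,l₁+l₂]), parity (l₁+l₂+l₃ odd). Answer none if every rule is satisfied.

azimuthal sum: 2 + 2 − 1 = 3  ✗
0 ≤ 2 ≤ 4 (triangle on l)
L = 2 + 2 + 2 = 6 (even)

m_sum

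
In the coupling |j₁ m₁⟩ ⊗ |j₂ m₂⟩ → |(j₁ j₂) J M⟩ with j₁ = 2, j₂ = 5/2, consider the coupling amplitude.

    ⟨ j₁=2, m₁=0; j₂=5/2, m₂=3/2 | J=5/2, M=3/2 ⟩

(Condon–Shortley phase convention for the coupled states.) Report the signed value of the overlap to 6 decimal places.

-0.119523

√[6·2!2!3!/8! · 2!2!4!1!4!1!] = √(288/35)
  +(−1)^1/∏(1,1,1,3,1,0)! = -1/6  (running -1/6)
  +(−1)^2/∏(2,0,0,2,2,1)! = 1/8  (running -1/24)
⟨..|..⟩ = √(288/35)·(-1/24) = -0.119523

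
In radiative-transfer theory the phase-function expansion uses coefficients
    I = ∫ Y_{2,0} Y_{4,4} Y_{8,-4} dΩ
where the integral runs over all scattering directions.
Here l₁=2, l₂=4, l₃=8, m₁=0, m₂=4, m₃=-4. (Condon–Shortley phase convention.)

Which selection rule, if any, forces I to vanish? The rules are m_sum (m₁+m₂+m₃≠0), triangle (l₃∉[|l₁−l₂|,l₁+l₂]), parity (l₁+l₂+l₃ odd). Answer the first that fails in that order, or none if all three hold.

triangle

m₁+m₂+m₃ = 0 + 4 − 4 = 0  ✓
triangle: need |l₁−l₂| ≤ l₃ ≤ l₁+l₂ = [2,6]; l₃=8 is outside  ✗
parity: l₁+l₂+l₃ = 14 is even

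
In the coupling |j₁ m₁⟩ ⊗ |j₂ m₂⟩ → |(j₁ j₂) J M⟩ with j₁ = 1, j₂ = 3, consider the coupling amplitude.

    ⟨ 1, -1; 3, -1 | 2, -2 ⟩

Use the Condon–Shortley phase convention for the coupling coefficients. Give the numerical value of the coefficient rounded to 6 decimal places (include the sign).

√[5·2!0!4!/7! · 0!2!2!4!0!4!] = √(768/7)
  +(−1)^2/∏(2,0,0,0,0,4)! = 1/48  (running 1/48)
⟨..|..⟩ = √(768/7)·(1/48) = +0.218218

+√(1/21) = +0.218218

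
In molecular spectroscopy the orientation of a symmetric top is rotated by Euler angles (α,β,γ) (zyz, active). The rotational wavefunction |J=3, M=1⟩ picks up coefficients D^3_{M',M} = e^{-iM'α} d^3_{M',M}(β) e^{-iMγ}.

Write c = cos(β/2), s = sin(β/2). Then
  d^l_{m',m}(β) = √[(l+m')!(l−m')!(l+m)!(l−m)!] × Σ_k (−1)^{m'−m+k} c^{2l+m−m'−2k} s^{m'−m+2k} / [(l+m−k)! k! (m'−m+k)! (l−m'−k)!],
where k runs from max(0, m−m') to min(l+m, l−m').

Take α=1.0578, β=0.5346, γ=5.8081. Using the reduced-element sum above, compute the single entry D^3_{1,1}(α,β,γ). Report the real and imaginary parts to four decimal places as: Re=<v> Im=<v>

D^3_{1,1}(1.0578,0.5346,5.8081) = e^{-i·1·1.0578}·d^3_{1,1}(0.5346)·e^{-i·1·5.8081}. Compute d first:
c=cos(0.534600/2)=0.964488, s=sin(0.534600/2)=0.264128; N=√[24·2·24·2]=48.000000
k: max(0,(1)−(1))=0 … min(3+(1),3−(1))=2
  k=0: (−1)^0·48.0000/(48)·0.9645^6·0.2641^0 = +0.804970
  k=1: (−1)^1·48.0000/(6)·0.9645^4·0.2641^2 = -0.482955
  k=2: (−1)^2·48.0000/(8)·0.9645^2·0.2641^4 = +0.027165
d^3_{1,1}(0.5346) = +0.804970 -0.482955 +0.027165 = +0.349180
D = (+0.490790-0.871278i)·(+0.349180)·(+0.889254+0.457414i) = +0.291556-0.192151i

Re=0.2916 Im=-0.1922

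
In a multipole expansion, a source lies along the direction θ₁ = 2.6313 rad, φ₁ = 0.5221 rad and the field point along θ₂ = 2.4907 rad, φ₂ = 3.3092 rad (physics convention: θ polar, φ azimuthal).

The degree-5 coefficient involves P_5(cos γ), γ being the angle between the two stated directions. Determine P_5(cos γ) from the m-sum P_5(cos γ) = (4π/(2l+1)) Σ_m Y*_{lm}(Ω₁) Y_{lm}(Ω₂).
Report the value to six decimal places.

0.247212

Term-by-term m-sum for l=5 (normalisation 4π/11 = 1.142397):
  term(m=-5) = +0.000098-0.000479i   from Y*(Ω₁)=-0.011125+0.006535i, Y(Ω₂)=-0.025352+0.028172i
  term(m=-4) = +0.001746+0.011337i   from Y*(Ω₁)=+0.036067-0.063343i, Y(Ω₂)=-0.123302+0.097773i
  term(m=-3) = -0.041420-0.074517i   from Y*(Ω₁)=+0.001061+0.235932i, Y(Ω₂)=-0.316625+0.174135i
  term(m=-2) = +0.152978+0.131219i   from Y*(Ω₁)=-0.227730-0.391723i, Y(Ω₂)=-0.420048+0.146329i
  term(m=-1) = -0.039463-0.014606i   from Y*(Ω₁)=+0.341066+0.196233i, Y(Ω₂)=-0.105441+0.017840i
  term(m=+0) = +0.068520+0.000000i   from Y*(Ω₁)=+0.181053-0.000000i, Y(Ω₂)=+0.378453+0.000000i
  term(m=+1) = -0.039463+0.014606i   from Y*(Ω₁)=-0.341066+0.196233i, Y(Ω₂)=+0.105441+0.017840i
  term(m=+2) = +0.152978-0.131219i   from Y*(Ω₁)=-0.227730+0.391723i, Y(Ω₂)=-0.420048-0.146329i
  term(m=+3) = -0.041420+0.074517i   from Y*(Ω₁)=-0.001061+0.235932i, Y(Ω₂)=+0.316625+0.174135i
  term(m=+4) = +0.001746-0.011337i   from Y*(Ω₁)=+0.036067+0.063343i, Y(Ω₂)=-0.123302-0.097773i
  term(m=+5) = +0.000098+0.000479i   from Y*(Ω₁)=+0.011125+0.006535i, Y(Ω₂)=+0.025352+0.028172i
Σ over m = +0.216398-0.000000i; ×(4π/11) → +0.247212-0.000000i. Real part: 0.247212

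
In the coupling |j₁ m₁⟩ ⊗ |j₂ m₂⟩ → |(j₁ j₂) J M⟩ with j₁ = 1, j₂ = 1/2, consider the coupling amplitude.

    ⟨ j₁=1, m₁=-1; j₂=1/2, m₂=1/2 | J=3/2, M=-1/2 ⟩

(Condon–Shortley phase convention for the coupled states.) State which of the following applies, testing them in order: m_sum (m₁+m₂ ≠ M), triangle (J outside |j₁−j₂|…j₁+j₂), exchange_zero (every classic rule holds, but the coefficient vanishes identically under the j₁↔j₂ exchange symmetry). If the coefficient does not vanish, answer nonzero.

m-sum: m₁+m₂ = -1+1/2 = -1/2, M = -1/2  ✓
triangle: |j₁−j₂| = 1/2 ≤ J = 3/2 ≤ j₁+j₂ = 3/2  ✓
exchange: j₁≠j₂ or m₁≠m₂ — the exchange symmetry imposes no constraint here
value check: CG = +√(1/3) = +0.577350 ≠ 0

nonzero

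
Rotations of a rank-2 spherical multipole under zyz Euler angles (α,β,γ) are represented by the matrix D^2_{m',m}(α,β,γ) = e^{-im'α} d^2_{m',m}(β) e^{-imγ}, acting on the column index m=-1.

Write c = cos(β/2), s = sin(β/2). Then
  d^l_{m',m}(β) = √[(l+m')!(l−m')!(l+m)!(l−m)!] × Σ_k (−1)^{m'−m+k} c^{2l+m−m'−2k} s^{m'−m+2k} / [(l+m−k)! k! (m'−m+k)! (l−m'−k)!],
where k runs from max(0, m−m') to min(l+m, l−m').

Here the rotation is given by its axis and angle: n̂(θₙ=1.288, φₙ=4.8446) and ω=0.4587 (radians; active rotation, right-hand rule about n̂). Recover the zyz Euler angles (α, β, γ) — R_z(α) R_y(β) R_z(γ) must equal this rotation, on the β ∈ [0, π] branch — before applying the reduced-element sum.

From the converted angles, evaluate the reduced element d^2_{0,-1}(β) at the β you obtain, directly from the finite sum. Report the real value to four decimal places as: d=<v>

Axis–angle → zyz. n̂ = (sinθₙcosφₙ, sinθₙsinφₙ, cosθₙ) = (+0.126590, -0.951898, +0.279042), ω = 0.4587.
R = I cosω + sinω [n̂]ₓ + (1−cosω) n̂n̂ᵀ gives
  R = [+0.898285, -0.136011, -0.417833; +0.111099, +0.990295, -0.083509; +0.425136, +0.028594, +0.904678]
β = atan2(√(R₁₃²+R₂₃²), R₃₃) = 0.440173; α = atan2(R₂₃, R₁₃) mod 2π = 3.338856; γ = atan2(R₃₂, −R₃₁) mod 2π = 3.074434
d^2_{0,-1}(β=0.4402) via the finite sum:
c=cos(0.440173/2)=0.975879, s=sin(0.440173/2)=0.218314; N=√[2·2·1·6]=4.898979
k∈{0,1} keeps every argument non-negative
  k=0: (−1)^1·4.8990/(2)·0.9759^3·0.2183^1 = -0.496987
  k=1: (−1)^2·4.8990/(2)·0.9759^1·0.2183^3 = +0.024872
d^2_{0,-1}(0.4402) = -0.496987 +0.024872 = -0.472115

d=-0.4721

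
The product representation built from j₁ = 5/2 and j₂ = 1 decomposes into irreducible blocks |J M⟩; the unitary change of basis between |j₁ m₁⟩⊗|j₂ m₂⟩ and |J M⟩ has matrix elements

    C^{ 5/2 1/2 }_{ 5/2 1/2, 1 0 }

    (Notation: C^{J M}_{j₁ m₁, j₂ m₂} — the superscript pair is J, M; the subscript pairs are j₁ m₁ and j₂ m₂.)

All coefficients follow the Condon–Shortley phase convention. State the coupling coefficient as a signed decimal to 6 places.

+√(1/35) ≈ +0.169031

triangle: 1!×4!×1!/7! = 24/5040
(j±m)!: 3!×2!×1!×1!×3!×2! = 144
prefactor² = (2J+1)×Δ×N² = 144/35
  k=0: +1/(0!×1!×2!×1!×2!×0!) = 1/4
  k=1: −1/(1!×0!×1!×0!×3!×1!) = -1/6
Σ = 1/12  ⇒  CG² = 144/35×(1/12)² = 1/35
CG = +√(1/35) = +0.169031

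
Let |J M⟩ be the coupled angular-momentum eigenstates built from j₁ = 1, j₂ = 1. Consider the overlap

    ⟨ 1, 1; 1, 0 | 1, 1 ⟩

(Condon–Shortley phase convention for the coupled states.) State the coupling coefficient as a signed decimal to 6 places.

triangle: 1!×1!×1!/4! = 1/24
(j±m)!: 2!×0!×1!×1!×2!×0! = 4
prefactor² = (2J+1)×Δ×N² = 1/2
  k=0: +1/(0!×1!×0!×1!×1!×0!) = 1
Σ = 1  ⇒  CG² = 1/2×1² = 1/2
CG = +√(1/2) = +0.707107

+0.707107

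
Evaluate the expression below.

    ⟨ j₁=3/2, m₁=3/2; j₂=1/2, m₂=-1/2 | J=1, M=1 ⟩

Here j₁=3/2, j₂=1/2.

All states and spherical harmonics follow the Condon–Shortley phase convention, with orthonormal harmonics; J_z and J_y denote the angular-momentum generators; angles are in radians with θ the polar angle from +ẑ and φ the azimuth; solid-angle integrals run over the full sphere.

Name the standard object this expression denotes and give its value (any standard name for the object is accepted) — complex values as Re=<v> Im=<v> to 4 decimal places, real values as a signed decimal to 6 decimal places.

Clebsch–Gordan coefficient, +√(3/4) ≈ +0.866025

This is a Clebsch–Gordan (vector-coupling) coefficient.
triangle: 1!×2!×0!/4! = 2/24
(j±m)!: 3!×0!×0!×1!×2!×0! = 12
prefactor² = (2J+1)×Δ×N² = 3
  k=0: +1/(0!×1!×0!×0!×2!×0!) = 1/2
Σ = 1/2  ⇒  CG² = 3×(1/2)² = 3/4
CG = +√(3/4) = +0.866025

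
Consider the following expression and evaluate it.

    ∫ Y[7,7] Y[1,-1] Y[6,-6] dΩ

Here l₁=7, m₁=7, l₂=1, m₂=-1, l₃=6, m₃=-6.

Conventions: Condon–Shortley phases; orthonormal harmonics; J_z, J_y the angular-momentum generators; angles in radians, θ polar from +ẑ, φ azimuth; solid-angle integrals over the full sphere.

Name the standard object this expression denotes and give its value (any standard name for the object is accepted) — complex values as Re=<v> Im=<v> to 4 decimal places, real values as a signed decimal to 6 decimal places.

Gaunt coefficient, -0.333779

This is a Gaunt coefficient — the integral of a triple product of spherical harmonics over the sphere.
m-sum 0 ✓  L=14 even ✓  6≤6≤8 ✓
Π(2lᵢ+1) = 15×3×13 = 585
triangle coeff Δ(7,1,6) = 1/1365
Σ_t [1,1]: t=1:−1/518400 = -1/518400
(3j)²=7/195 [(7 1 6; 0 0 0)], sign=-1
Σ_t [0,0]: t=0:+1/958003200 = 1/958003200
(3j)²=1/15 [(7 1 6; 7 -1 -6)], sign=+1
⇒ 4πI² = 7/5
I = (-1)√(7/5/(4π)) = -0.33377906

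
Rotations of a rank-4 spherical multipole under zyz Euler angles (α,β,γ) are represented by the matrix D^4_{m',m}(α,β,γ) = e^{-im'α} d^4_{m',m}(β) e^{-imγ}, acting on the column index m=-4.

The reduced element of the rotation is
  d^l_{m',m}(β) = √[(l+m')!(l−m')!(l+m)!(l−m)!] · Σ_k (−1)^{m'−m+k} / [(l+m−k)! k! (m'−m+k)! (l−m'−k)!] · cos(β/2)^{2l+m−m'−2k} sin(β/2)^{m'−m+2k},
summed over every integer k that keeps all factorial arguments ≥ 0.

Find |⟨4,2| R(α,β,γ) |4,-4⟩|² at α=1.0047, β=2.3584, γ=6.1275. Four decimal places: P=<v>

First d^4_{2,-4}(β=2.3584), then the phase factors e^{-i(2)α} and e^{-i(-4)γ}:
Half-angle: c=0.381664, s=0.924301. N=√(720·2·1·40320)=7619.763776
k∈{0} keeps every argument non-negative
  k=0: (−1)^6·7619.7638/(1440)·0.3817^2·0.9243^6 = +0.480643
d^4_{2,-4}(2.3584) = +0.480643
|D^4_{2,-4}|² = |d^4_{2,-4}(β)|² = (+0.480643)² = 0.231018 (the z-rotation phases have unit modulus)

P=0.2310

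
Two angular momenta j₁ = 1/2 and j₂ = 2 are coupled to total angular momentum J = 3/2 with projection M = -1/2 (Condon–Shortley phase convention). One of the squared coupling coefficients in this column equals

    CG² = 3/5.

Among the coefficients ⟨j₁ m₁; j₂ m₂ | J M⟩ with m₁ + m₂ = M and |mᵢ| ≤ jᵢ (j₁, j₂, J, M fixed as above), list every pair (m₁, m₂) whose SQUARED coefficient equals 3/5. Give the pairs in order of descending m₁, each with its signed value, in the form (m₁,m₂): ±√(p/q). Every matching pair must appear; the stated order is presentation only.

(1/2,-1): +√(3/5)

Admissible pairs with m₁+m₂ = M = -1/2: (-1/2,0), (1/2,-1)
  (m₁,m₂)=(1/2,-1): CG² = 3/5, CG = +√(3/5)   ← matches the target
  (m₁,m₂)=(-1/2,0): CG² = 2/5, CG = −√(2/5)
Pairs with CG² = 3/5: (1/2,-1): +√(3/5)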